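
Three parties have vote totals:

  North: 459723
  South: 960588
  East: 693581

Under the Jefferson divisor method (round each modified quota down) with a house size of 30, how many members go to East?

10

Standard divisor 2113892/30 ≈ 70463.067; standard quotas: North 6.524, South 13.633, East 9.843.
Rounding down gives 6, 13, 9 = 28 seats, so the divisor must be adjusted.
With modified divisor 67100: modified quotas North 6.851, South 14.316, East 10.337.
Rounding down: North 6, South 14, East 10 (total 30).
East receives 10.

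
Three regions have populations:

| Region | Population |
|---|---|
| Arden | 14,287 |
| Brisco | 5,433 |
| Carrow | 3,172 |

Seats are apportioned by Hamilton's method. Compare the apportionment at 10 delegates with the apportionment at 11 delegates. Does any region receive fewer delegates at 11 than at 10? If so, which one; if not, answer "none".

Carrow

At 10 seats: Arden 6, Brisco 2, Carrow 2.
At 11 seats: Arden 7, Brisco 3, Carrow 1.
Carrow drops from 2 to 1.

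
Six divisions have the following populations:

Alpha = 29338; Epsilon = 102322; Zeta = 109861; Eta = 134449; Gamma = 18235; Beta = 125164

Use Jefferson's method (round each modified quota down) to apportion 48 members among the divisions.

Standard divisor 519369/48 ≈ 10820.188; standard quotas: Alpha 2.711, Epsilon 9.457, Zeta 10.153, Eta 12.426, Gamma 1.685, Beta 11.568.
Rounding down gives 2, 9, 10, 12, 1, 11 = 45 seats, so the divisor must be adjusted.
With modified divisor 10100: modified quotas Alpha 2.905, Epsilon 10.131, Zeta 10.877, Eta 13.312, Gamma 1.805, Beta 12.392.
Rounding down: Alpha 2, Epsilon 10, Zeta 10, Eta 13, Gamma 1, Beta 12 (total 48).

Alpha: 2, Epsilon: 10, Zeta: 10, Eta: 13, Gamma: 1, Beta: 12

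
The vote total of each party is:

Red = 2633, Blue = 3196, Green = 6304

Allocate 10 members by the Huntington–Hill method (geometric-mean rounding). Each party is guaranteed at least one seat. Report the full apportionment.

With divisor 1228: modified quotas Red 2.144, Blue 2.603, Green 5.134.
Geometric-mean thresholds: Red √(2·3)=2.449, Blue √(2·3)=2.449, Green √(5·6)=5.477.
Each quota rounded against its threshold gives Red 2, Blue 3, Green 5 (total 10).

Red=2, Blue=3, Green=5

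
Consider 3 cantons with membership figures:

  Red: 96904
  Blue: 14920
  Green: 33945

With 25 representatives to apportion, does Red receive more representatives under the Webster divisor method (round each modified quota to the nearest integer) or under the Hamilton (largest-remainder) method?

Hamilton

Webster: Red 16, Blue 3, Green 6.
Hamilton: Red 17, Blue 2, Green 6.
Red gets 16 under Webster and 17 under Hamilton.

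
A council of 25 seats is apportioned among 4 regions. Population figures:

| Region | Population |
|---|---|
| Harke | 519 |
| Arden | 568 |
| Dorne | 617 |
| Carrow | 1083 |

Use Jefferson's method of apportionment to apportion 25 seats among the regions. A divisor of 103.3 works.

With modified divisor 103.3: modified quotas Harke 5.024, Arden 5.499, Dorne 5.973, Carrow 10.484.
Rounding down: Harke 5, Arden 5, Dorne 5, Carrow 10 (total 25).

Harke: 5, Arden: 5, Dorne: 5, Carrow: 10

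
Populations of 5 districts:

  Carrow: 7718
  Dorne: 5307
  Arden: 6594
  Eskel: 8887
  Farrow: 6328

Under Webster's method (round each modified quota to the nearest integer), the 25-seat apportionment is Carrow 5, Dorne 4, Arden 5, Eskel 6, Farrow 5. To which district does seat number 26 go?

Priority for the next seat is population ÷ (current seats + 0.5).
Priorities: Carrow 1403.273, Dorne 1179.333, Arden 1198.909, Eskel 1367.231, Farrow 1150.545.
Highest priority: Carrow.

Carrow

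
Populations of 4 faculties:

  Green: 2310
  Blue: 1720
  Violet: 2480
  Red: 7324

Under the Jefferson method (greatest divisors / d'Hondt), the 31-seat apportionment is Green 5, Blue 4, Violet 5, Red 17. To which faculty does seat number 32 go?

Priority for the next seat is population ÷ (current seats + 1).
Priorities: Green 385.000, Blue 344.000, Violet 413.333, Red 406.889.
Highest priority: Violet.

Violet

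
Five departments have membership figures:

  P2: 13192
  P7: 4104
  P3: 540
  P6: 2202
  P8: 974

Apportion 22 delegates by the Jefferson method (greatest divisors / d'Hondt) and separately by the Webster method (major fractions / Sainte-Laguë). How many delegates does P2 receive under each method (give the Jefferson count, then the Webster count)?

15 and 14

Jefferson: P2 15, P7 4, P3 0, P6 2, P8 1.
Webster: P2 14, P7 4, P3 1, P6 2, P8 1.
P2 gets 15 under Jefferson and 14 under Webster.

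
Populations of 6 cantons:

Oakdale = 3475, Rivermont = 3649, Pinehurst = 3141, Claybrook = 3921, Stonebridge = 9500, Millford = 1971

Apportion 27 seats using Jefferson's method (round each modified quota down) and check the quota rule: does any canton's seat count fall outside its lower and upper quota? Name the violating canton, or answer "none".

Standard quotas: Oakdale 3.657, Rivermont 3.840, Pinehurst 3.305, Claybrook 4.126, Stonebridge 9.997, Millford 2.074.
Jefferson allocation: Oakdale 4, Rivermont 4, Pinehurst 3, Claybrook 4, Stonebridge 10, Millford 2.
Every allocation lies between the lower and upper quota.

none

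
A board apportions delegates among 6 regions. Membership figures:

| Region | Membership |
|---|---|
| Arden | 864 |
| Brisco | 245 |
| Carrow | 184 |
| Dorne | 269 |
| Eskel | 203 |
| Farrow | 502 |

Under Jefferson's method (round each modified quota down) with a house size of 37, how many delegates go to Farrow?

Standard divisor 2267/37 ≈ 61.27; standard quotas: Arden 14.101, Brisco 3.999, Carrow 3.003, Dorne 4.390, Eskel 3.313, Farrow 8.193.
Rounding down gives 14, 3, 3, 4, 3, 8 = 35 seats, so the divisor must be adjusted.
With modified divisor 57: modified quotas Arden 15.158, Brisco 4.298, Carrow 3.228, Dorne 4.719, Eskel 3.561, Farrow 8.807.
Rounding down: Arden 15, Brisco 4, Carrow 3, Dorne 4, Eskel 3, Farrow 8 (total 37).
Farrow receives 8.

8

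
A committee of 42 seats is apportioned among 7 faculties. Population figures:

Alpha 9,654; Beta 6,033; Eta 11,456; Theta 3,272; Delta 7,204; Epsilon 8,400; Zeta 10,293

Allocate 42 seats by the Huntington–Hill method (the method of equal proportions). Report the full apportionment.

With divisor 1342: modified quotas Alpha 7.194, Beta 4.496, Eta 8.537, Theta 2.438, Delta 5.368, Epsilon 6.259, Zeta 7.670.
Geometric-mean thresholds: Alpha √(7·8)=7.483, Beta √(4·5)=4.472, Eta √(8·9)=8.485, Theta √(2·3)=2.449, Delta √(5·6)=5.477, Epsilon √(6·7)=6.481, Zeta √(7·8)=7.483.
Each quota rounded against its threshold gives Alpha 7, Beta 5, Eta 9, Theta 2, Delta 5, Epsilon 6, Zeta 8 (total 42).

Alpha: 7, Beta: 5, Eta: 9, Theta: 2, Delta: 5, Epsilon: 6, Zeta: 8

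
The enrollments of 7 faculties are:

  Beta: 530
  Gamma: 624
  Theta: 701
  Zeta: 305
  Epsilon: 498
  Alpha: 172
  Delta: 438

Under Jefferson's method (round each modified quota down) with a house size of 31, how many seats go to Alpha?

Standard divisor 3268/31 ≈ 105.419; standard quotas: Beta 5.028, Gamma 5.919, Theta 6.650, Zeta 2.893, Epsilon 4.724, Alpha 1.632, Delta 4.155.
Rounding down gives 5, 5, 6, 2, 4, 1, 4 = 27 seats, so the divisor must be adjusted.
With modified divisor 90: modified quotas Beta 5.889, Gamma 6.933, Theta 7.789, Zeta 3.389, Epsilon 5.533, Alpha 1.911, Delta 4.867.
Rounding down: Beta 5, Gamma 6, Theta 7, Zeta 3, Epsilon 5, Alpha 1, Delta 4 (total 31).
Alpha receives 1.

1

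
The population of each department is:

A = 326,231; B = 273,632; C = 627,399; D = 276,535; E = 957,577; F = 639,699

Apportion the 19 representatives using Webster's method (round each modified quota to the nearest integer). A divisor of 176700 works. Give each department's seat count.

With modified divisor 176700: modified quotas A 1.846, B 1.549, C 3.551, D 1.565, E 5.419, F 3.620.
Rounding to the nearest integer: A 2, B 2, C 4, D 2, E 5, F 4 (total 19).

A 2, B 2, C 4, D 2, E 5, F 4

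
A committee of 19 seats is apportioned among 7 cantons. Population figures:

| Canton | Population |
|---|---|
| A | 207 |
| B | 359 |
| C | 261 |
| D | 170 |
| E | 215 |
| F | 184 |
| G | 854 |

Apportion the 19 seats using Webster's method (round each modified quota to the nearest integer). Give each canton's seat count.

Standard divisor 2250/19 ≈ 118.421; standard quotas: A 1.748, B 3.032, C 2.204, D 1.436, E 1.816, F 1.554, G 7.212.
Rounding to the nearest integer gives A 2, B 3, C 2, D 1, E 2, F 2, G 7 — total 19, matching the house size, so no adjustment is needed.

A=2, B=3, C=2, D=1, E=2, F=2, G=7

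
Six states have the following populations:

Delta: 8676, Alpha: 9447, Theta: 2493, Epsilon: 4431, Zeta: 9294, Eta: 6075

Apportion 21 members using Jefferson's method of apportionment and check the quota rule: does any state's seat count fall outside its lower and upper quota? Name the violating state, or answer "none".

Standard quotas: Delta 4.508, Alpha 4.909, Theta 1.295, Epsilon 2.302, Zeta 4.829, Eta 3.157.
Jefferson allocation: Delta 5, Alpha 5, Theta 1, Epsilon 2, Zeta 5, Eta 3.
Every allocation lies between the lower and upper quota.

none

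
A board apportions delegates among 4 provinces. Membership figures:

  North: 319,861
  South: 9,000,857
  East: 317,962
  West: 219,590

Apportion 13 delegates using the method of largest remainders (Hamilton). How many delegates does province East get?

Standard divisor: 9858270 ÷ 13 ≈ 758328.462.
Standard quotas: North 0.4218, South 11.8693, East 0.4193, West 0.2896.
Lower quotas: North 0, South 11, East 0, West 0 (sum 11, leaving 2 seats).
Remainders in descending order: South 0.8693, North 0.4218, East 0.4193, West 0.2896.
Largest remainders: South, North receive the extra seats.
East receives 0.

0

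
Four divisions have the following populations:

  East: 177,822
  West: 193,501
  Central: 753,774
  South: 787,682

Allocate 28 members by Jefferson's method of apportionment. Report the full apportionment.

East 2, West 3, Central 11, South 12

Standard divisor 1912779/28 ≈ 68313.536; standard quotas: East 2.603, West 2.833, Central 11.034, South 11.530.
Rounding down gives 2, 2, 11, 11 = 26 seats, so the divisor must be adjusted.
With modified divisor 63700: modified quotas East 2.792, West 3.038, Central 11.833, South 12.365.
Rounding down: East 2, West 3, Central 11, South 12 (total 28).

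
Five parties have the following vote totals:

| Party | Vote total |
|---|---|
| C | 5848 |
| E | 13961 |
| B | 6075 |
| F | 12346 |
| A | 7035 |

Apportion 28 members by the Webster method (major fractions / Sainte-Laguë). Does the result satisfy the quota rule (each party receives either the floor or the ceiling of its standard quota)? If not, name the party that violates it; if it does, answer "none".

Standard quotas: C 3.617, E 8.636, B 3.758, F 7.637, A 4.352.
Webster allocation: C 4, E 8, B 4, F 8, A 4.
Every allocation lies between the lower and upper quota.

none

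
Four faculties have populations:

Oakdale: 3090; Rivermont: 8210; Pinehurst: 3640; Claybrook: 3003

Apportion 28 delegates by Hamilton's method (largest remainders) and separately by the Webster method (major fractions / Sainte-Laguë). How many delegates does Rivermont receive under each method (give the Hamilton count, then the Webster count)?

13 and 12

Hamilton: Oakdale 5, Rivermont 13, Pinehurst 5, Claybrook 5.
Webster: Oakdale 5, Rivermont 12, Pinehurst 6, Claybrook 5.
Rivermont gets 13 under Hamilton and 12 under Webster.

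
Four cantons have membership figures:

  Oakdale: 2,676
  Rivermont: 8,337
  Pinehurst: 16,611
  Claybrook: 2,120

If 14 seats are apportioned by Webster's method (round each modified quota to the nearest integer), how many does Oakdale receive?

Standard divisor 29744/14 ≈ 2124.571; standard quotas: Oakdale 1.260, Rivermont 3.924, Pinehurst 7.819, Claybrook 0.998.
Rounding to the nearest integer gives Oakdale 1, Rivermont 4, Pinehurst 8, Claybrook 1 — total 14, matching the house size, so no adjustment is needed.
Oakdale receives 1.

1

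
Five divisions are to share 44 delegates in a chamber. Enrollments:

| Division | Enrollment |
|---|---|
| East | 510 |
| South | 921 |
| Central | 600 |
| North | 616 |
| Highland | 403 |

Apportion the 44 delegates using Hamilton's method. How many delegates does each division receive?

East: 7, South: 13, Central: 9, North: 9, Highland: 6

Total 3050; standard divisor 3050/44 ≈ 69.318.
Standard quotas: East 7.357, South 13.287, Central 8.656, North 8.887, Highland 5.814.
Lower quotas: East 7, South 13, Central 8, North 8, Highland 5 (sum 41, leaving 3 seats).
Remainders in descending order: North 0.887, Highland 0.814, Central 0.656, East 0.357, South 0.287.
Largest remainders: North, Highland, Central receive the extra seats.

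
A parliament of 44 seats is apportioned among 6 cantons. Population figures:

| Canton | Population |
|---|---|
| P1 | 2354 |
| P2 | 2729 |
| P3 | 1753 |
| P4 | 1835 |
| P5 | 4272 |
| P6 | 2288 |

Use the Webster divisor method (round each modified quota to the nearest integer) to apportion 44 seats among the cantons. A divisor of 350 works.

P1 7, P2 8, P3 5, P4 5, P5 12, P6 7

With modified divisor 350: modified quotas P1 6.726, P2 7.797, P3 5.009, P4 5.243, P5 12.206, P6 6.537.
Rounding to the nearest integer: P1 7, P2 8, P3 5, P4 5, P5 12, P6 7 (total 44).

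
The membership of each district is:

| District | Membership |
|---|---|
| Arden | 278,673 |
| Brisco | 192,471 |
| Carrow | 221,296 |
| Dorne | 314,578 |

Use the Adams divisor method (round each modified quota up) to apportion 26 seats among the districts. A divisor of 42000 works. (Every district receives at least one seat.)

Arden: 7; Brisco: 5; Carrow: 6; Dorne: 8

With modified divisor 42000: modified quotas Arden 6.635, Brisco 4.583, Carrow 5.269, Dorne 7.490.
Rounding up: Arden 7, Brisco 5, Carrow 6, Dorne 8 (total 26).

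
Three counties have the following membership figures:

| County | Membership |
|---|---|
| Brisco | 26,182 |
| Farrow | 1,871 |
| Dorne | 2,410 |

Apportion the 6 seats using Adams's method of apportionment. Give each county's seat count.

Standard divisor 30463/6 ≈ 5077.167; standard quotas: Brisco 5.157, Farrow 0.369, Dorne 0.475.
Rounding up gives 6, 1, 1 = 8 seats, so the divisor must be adjusted.
With modified divisor 7600: modified quotas Brisco 3.445, Farrow 0.246, Dorne 0.317.
Rounding up: Brisco 4, Farrow 1, Dorne 1 (total 6).

Brisco=4, Farrow=1, Dorne=1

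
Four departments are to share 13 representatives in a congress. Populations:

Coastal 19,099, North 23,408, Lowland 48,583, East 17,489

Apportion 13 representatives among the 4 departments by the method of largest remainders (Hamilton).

Coastal 2, North 3, Lowland 6, East 2

Total 108579; standard divisor 108579/13 ≈ 8352.231.
Standard quotas: Coastal 2.2867, North 2.8026, Lowland 5.8168, East 2.0939.
Lower quotas: Coastal 2, North 2, Lowland 5, East 2 (sum 11, leaving 2 seats).
Remainders in descending order: Lowland 0.8168, North 0.8026, Coastal 0.2867, East 0.0939.
The surplus seats go to Lowland, North.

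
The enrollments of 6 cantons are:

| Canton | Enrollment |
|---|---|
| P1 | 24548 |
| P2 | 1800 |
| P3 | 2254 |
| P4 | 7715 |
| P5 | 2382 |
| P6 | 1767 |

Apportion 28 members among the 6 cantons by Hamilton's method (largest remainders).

Total 40466; standard divisor 40466/28 ≈ 1445.214.
Standard quotas: P1 16.9857, P2 1.2455, P3 1.5596, P4 5.3383, P5 1.6482, P6 1.2227.
Lower quotas: P1 16, P2 1, P3 1, P4 5, P5 1, P6 1 (sum 25, leaving 3 seats).
Remainders in descending order: P1 0.9857, P5 0.6482, P3 0.5596, P4 0.3383, P2 0.2455, P6 0.2227.
The surplus seats go to P1, P5, P3.

P1 17, P2 1, P3 2, P4 5, P5 2, P6 1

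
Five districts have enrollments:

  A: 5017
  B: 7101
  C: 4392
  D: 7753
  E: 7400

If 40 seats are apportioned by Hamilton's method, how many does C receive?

Total 31663; standard divisor 31663/40 ≈ 791.575.
Standard quotas: A 6.3380, B 8.9707, C 5.5484, D 9.7944, E 9.3485.
Lower quotas: A 6, B 8, C 5, D 9, E 9 (sum 37, leaving 3 seats).
Remainders in descending order: B 0.9707, D 0.7944, C 0.5484, E 0.3485, A 0.3380.
Largest remainders: B, D, C receive the extra seats.
C receives 6.

6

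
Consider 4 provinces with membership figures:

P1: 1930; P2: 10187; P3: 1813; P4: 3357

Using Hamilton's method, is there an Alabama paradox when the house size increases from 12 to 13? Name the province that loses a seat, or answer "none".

P1

At 12 seats: P1 2, P2 7, P3 1, P4 2.
At 13 seats: P1 1, P2 8, P3 1, P4 3.
P1 drops from 2 to 1.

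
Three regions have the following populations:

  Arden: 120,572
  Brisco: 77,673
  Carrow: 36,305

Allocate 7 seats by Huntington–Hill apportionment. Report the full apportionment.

Arden: 4, Brisco: 2, Carrow: 1

With divisor 33258: modified quotas Arden 3.625, Brisco 2.335, Carrow 1.092.
Geometric-mean thresholds: Arden √(3·4)=3.464, Brisco √(2·3)=2.449, Carrow √(1·2)=1.414.
Each quota rounded against its threshold gives Arden 4, Brisco 2, Carrow 1 (total 7).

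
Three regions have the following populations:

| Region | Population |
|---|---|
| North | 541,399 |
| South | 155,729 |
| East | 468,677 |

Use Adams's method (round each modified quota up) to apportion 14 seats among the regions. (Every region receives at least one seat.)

North=6, South=2, East=6

Standard divisor 1165805/14 ≈ 83271.786; standard quotas: North 6.502, South 1.870, East 5.628.
Rounding up gives 7, 2, 6 = 15 seats, so the divisor must be adjusted.
With modified divisor 92000: modified quotas North 5.885, South 1.693, East 5.094.
Rounding up: North 6, South 2, East 6 (total 14).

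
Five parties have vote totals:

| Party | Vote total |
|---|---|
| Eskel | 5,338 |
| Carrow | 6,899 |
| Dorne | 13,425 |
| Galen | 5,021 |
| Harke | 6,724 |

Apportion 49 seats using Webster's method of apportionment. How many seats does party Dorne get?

17

Standard divisor 37407/49 ≈ 763.408; standard quotas: Eskel 6.992, Carrow 9.037, Dorne 17.586, Galen 6.577, Harke 8.808.
Rounding to the nearest integer gives 7, 9, 18, 7, 9 = 50 seats, so the divisor must be adjusted.
With modified divisor 770: modified quotas Eskel 6.932, Carrow 8.960, Dorne 17.435, Galen 6.521, Harke 8.732.
Rounding to the nearest integer: Eskel 7, Carrow 9, Dorne 17, Galen 7, Harke 9 (total 49).
Dorne receives 17.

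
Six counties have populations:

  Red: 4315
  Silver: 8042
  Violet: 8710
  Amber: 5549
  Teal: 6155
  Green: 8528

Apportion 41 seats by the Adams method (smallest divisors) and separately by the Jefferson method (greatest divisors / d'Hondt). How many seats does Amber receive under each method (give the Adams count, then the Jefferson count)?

6 and 5

Adams: Red 4, Silver 8, Violet 9, Amber 6, Teal 6, Green 8.
Jefferson: Red 4, Silver 8, Violet 9, Amber 5, Teal 6, Green 9.
Amber gets 6 under Adams and 5 under Jefferson.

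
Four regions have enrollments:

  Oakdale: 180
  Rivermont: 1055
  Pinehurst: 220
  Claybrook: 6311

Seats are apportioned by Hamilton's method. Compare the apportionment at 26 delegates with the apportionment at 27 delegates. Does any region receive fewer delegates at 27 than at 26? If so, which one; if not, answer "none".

At 26 seats: Oakdale 1, Rivermont 3, Pinehurst 1, Claybrook 21.
At 27 seats: Oakdale 0, Rivermont 4, Pinehurst 1, Claybrook 22.
Oakdale drops from 1 to 0.

Oakdale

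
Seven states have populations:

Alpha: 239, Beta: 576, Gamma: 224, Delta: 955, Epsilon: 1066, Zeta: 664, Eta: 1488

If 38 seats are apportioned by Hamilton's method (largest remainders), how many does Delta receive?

7

The standard divisor is 5212/38 ≈ 137.158.
Standard quotas: Alpha 1.743, Beta 4.200, Gamma 1.633, Delta 6.963, Epsilon 7.772, Zeta 4.841, Eta 10.849.
Lower quotas: Alpha 1, Beta 4, Gamma 1, Delta 6, Epsilon 7, Zeta 4, Eta 10 (sum 33, leaving 5 seats).
Remainders in descending order: Delta 0.963, Eta 0.849, Zeta 0.841, Epsilon 0.772, Alpha 0.743, Gamma 0.633, Beta 0.200.
The surplus seats go to Delta, Eta, Zeta, Epsilon, Alpha.
Delta receives 7.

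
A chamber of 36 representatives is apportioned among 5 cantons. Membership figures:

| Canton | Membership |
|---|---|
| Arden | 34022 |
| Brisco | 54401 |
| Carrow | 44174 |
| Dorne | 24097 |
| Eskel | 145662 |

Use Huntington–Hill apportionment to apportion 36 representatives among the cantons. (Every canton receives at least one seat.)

With divisor 8361: modified quotas Arden 4.069, Brisco 6.507, Carrow 5.283, Dorne 2.882, Eskel 17.422.
Geometric-mean thresholds: Arden √(4·5)=4.472, Brisco √(6·7)=6.481, Carrow √(5·6)=5.477, Dorne √(2·3)=2.449, Eskel √(17·18)=17.493.
Each quota rounded against its threshold gives Arden 4, Brisco 7, Carrow 5, Dorne 3, Eskel 17 (total 36).

Arden=4; Brisco=7; Carrow=5; Dorne=3; Eskel=17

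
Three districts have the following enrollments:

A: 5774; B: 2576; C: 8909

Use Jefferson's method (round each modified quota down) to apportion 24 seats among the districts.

Standard divisor 17259/24 ≈ 719.125; standard quotas: A 8.029, B 3.582, C 12.389.
Rounding down gives 8, 3, 12 = 23 seats, so the divisor must be adjusted.
With modified divisor 660: modified quotas A 8.748, B 3.903, C 13.498.
Rounding down: A 8, B 3, C 13 (total 24).

A: 8; B: 3; C: 13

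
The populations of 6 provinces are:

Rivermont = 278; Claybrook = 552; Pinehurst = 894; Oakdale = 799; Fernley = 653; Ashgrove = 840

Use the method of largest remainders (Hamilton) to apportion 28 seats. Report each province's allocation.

Total 4016; standard divisor 4016/28 ≈ 143.429.
Standard quotas: Rivermont 1.938, Claybrook 3.849, Pinehurst 6.233, Oakdale 5.571, Fernley 4.553, Ashgrove 5.857.
Lower quotas: Rivermont 1, Claybrook 3, Pinehurst 6, Oakdale 5, Fernley 4, Ashgrove 5 (sum 24, leaving 4 seats).
Remainders in descending order: Rivermont 0.938, Ashgrove 0.857, Claybrook 0.849, Oakdale 0.571, Fernley 0.553, Pinehurst 0.233.
Largest remainders: Rivermont, Ashgrove, Claybrook, Oakdale receive the extra seats.

Rivermont=2, Claybrook=4, Pinehurst=6, Oakdale=6, Fernley=4, Ashgrove=6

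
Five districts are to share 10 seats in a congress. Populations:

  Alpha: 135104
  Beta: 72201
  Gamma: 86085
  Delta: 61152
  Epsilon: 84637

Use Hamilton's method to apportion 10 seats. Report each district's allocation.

Total 439179; standard divisor 439179/10 ≈ 43917.9.
Standard quotas: Alpha 3.0763, Beta 1.6440, Gamma 1.9601, Delta 1.3924, Epsilon 1.9272.
Lower quotas: Alpha 3, Beta 1, Gamma 1, Delta 1, Epsilon 1 (sum 7, leaving 3 seats).
Remainders in descending order: Gamma 0.9601, Epsilon 0.9272, Beta 0.6440, Delta 0.3924, Alpha 0.0763.
Largest remainders: Gamma, Epsilon, Beta receive the extra seats.

Alpha: 3, Beta: 2, Gamma: 2, Delta: 1, Epsilon: 2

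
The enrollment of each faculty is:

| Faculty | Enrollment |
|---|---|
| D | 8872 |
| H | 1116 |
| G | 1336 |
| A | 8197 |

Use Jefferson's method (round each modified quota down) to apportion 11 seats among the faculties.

D 6, H 0, G 0, A 5

Standard divisor 19521/11 ≈ 1774.636; standard quotas: D 4.999, H 0.629, G 0.753, A 4.619.
Rounding down gives 4, 0, 0, 4 = 8 seats, so the divisor must be adjusted.
With modified divisor 1400: modified quotas D 6.337, H 0.797, G 0.954, A 5.855.
Rounding down: D 6, H 0, G 0, A 5 (total 11).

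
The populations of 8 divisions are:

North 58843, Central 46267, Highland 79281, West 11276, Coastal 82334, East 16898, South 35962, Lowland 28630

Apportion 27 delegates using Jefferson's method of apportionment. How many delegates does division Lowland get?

Standard divisor 359491/27 ≈ 13314.481; standard quotas: North 4.419, Central 3.475, Highland 5.954, West 0.847, Coastal 6.184, East 1.269, South 2.701, Lowland 2.150.
Rounding down gives 4, 3, 5, 0, 6, 1, 2, 2 = 23 seats, so the divisor must be adjusted.
With modified divisor 11700: modified quotas North 5.029, Central 3.954, Highland 6.776, West 0.964, Coastal 7.037, East 1.444, South 3.074, Lowland 2.447.
Rounding down: North 5, Central 3, Highland 6, West 0, Coastal 7, East 1, South 3, Lowland 2 (total 27).
Lowland receives 2.

2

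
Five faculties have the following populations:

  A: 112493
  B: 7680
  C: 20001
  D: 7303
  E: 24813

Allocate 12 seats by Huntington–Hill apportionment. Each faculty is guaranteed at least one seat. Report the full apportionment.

With divisor 16195: modified quotas A 6.946, B 0.474, C 1.235, D 0.451, E 1.532.
Geometric-mean thresholds: A √(6·7)=6.481, B (min 1), C √(1·2)=1.414, D (min 1), E √(1·2)=1.414.
Each quota rounded against its threshold gives A 7, B 1, C 1, D 1, E 2 (total 12).

A: 7; B: 1; C: 1; D: 1; E: 2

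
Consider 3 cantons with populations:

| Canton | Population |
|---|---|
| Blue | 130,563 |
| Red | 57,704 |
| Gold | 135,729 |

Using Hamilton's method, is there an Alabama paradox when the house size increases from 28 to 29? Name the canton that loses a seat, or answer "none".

At 28 seats: Blue 11, Red 5, Gold 12.
At 29 seats: Blue 12, Red 5, Gold 12.
No canton's allocation decreased.

none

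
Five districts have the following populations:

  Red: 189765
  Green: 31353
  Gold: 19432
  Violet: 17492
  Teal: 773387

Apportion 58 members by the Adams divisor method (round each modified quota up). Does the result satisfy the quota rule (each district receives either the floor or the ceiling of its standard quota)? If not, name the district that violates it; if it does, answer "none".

Teal

Standard quotas: Red 10.671, Green 1.763, Gold 1.093, Violet 0.984, Teal 43.490.
Adams allocation: Red 11, Green 2, Gold 2, Violet 1, Teal 42.
Teal has quota 43.490 (lower 43, upper 44) but receives 42 — outside the quota interval.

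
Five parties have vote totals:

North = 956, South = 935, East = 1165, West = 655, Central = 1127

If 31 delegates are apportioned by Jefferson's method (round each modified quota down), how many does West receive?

Standard divisor 4838/31 ≈ 156.065; standard quotas: North 6.126, South 5.991, East 7.465, West 4.197, Central 7.221.
Rounding down gives 6, 5, 7, 4, 7 = 29 seats, so the divisor must be adjusted.
With modified divisor 143: modified quotas North 6.685, South 6.538, East 8.147, West 4.580, Central 7.881.
Rounding down: North 6, South 6, East 8, West 4, Central 7 (total 31).
West receives 4.

4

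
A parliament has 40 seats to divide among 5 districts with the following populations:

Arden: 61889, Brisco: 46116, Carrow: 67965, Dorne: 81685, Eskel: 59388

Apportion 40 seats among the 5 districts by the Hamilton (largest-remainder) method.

Total 317043; standard divisor 317043/40 ≈ 7926.075.
Standard quotas: Arden 7.8083, Brisco 5.8183, Carrow 8.5749, Dorne 10.3059, Eskel 7.4927.
Lower quotas: Arden 7, Brisco 5, Carrow 8, Dorne 10, Eskel 7 (sum 37, leaving 3 seats).
Remainders in descending order: Brisco 0.8183, Arden 0.8083, Carrow 0.5749, Eskel 0.4927, Dorne 0.3059.
Largest remainders: Brisco, Arden, Carrow receive the extra seats.

Arden 8; Brisco 6; Carrow 9; Dorne 10; Eskel 7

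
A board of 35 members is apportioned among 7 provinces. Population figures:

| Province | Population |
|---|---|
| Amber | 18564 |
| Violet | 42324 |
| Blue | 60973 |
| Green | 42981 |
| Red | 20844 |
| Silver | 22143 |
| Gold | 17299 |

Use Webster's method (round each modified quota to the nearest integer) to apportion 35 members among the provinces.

Standard divisor 225128/35 ≈ 6432.229; standard quotas: Amber 2.886, Violet 6.580, Blue 9.479, Green 6.682, Red 3.241, Silver 3.443, Gold 2.689.
Rounding to the nearest integer gives Amber 3, Violet 7, Blue 9, Green 7, Red 3, Silver 3, Gold 3 — total 35, matching the house size, so no adjustment is needed.

Amber=3, Violet=7, Blue=9, Green=7, Red=3, Silver=3, Gold=3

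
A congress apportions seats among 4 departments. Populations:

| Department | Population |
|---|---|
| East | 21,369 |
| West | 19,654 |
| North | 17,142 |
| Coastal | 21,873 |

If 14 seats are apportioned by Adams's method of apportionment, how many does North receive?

3

Standard divisor 80038/14 ≈ 5717; standard quotas: East 3.738, West 3.438, North 2.998, Coastal 3.826.
Rounding up gives 4, 4, 3, 4 = 15 seats, so the divisor must be adjusted.
With modified divisor 6800: modified quotas East 3.143, West 2.890, North 2.521, Coastal 3.217.
Rounding up: East 4, West 3, North 3, Coastal 4 (total 14).
North receives 3.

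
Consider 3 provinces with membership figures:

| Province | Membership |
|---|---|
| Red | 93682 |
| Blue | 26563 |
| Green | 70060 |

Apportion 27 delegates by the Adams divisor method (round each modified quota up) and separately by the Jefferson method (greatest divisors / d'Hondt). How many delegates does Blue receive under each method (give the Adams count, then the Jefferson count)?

4 and 3

Adams: Red 13, Blue 4, Green 10.
Jefferson: Red 14, Blue 3, Green 10.
Blue gets 4 under Adams and 3 under Jefferson.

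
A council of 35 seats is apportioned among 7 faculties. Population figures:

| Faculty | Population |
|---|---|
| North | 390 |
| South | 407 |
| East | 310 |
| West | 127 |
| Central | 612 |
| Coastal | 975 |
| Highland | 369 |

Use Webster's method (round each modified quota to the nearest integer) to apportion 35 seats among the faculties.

North=4, South=5, East=3, West=1, Central=7, Coastal=11, Highland=4

Standard divisor 3190/35 ≈ 91.143; standard quotas: North 4.279, South 4.466, East 3.401, West 1.393, Central 6.715, Coastal 10.697, Highland 4.049.
Rounding to the nearest integer gives 4, 4, 3, 1, 7, 11, 4 = 34 seats, so the divisor must be adjusted.
With modified divisor 90: modified quotas North 4.333, South 4.522, East 3.444, West 1.411, Central 6.800, Coastal 10.833, Highland 4.100.
Rounding to the nearest integer: North 4, South 5, East 3, West 1, Central 7, Coastal 11, Highland 4 (total 35).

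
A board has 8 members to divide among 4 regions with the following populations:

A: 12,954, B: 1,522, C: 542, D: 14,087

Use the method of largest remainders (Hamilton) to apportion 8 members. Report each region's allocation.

A: 4, B: 0, C: 0, D: 4

The standard divisor is 29105/8 ≈ 3638.125.
Standard quotas: A 3.5606, B 0.4183, C 0.1490, D 3.8720.
Lower quotas: A 3, B 0, C 0, D 3 (sum 6, leaving 2 seats).
Remainders in descending order: D 0.8720, A 0.5606, B 0.4183, C 0.1490.
The surplus seats go to D, A.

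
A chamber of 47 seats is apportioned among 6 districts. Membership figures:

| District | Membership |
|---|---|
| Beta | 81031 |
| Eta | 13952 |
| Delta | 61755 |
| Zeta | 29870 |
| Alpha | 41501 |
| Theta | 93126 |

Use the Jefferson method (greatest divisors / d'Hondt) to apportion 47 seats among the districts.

Beta 12, Eta 2, Delta 9, Zeta 4, Alpha 6, Theta 14

Standard divisor 321235/47 ≈ 6834.787; standard quotas: Beta 11.856, Eta 2.041, Delta 9.035, Zeta 4.370, Alpha 6.072, Theta 13.625.
Rounding down gives 11, 2, 9, 4, 6, 13 = 45 seats, so the divisor must be adjusted.
With modified divisor 6400: modified quotas Beta 12.661, Eta 2.180, Delta 9.649, Zeta 4.667, Alpha 6.485, Theta 14.551.
Rounding down: Beta 12, Eta 2, Delta 9, Zeta 4, Alpha 6, Theta 14 (total 47).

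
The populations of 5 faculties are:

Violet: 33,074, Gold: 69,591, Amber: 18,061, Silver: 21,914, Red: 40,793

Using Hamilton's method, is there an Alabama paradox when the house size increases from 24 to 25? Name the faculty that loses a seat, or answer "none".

Amber

At 24 seats: Violet 4, Gold 9, Amber 3, Silver 3, Red 5.
At 25 seats: Violet 5, Gold 9, Amber 2, Silver 3, Red 6.
Amber drops from 3 to 2.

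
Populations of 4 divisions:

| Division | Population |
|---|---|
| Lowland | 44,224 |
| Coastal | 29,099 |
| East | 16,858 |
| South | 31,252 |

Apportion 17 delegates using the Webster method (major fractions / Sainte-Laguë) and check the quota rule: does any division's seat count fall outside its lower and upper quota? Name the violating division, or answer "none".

none

Standard quotas: Lowland 6.191, Coastal 4.074, East 2.360, South 4.375.
Webster allocation: Lowland 6, Coastal 4, East 2, South 5.
Every allocation lies between the lower and upper quota.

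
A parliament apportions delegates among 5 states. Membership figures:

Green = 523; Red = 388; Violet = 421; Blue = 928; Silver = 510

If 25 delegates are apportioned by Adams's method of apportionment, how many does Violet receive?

4

Standard divisor 2770/25 ≈ 110.8; standard quotas: Green 4.720, Red 3.502, Violet 3.800, Blue 8.375, Silver 4.603.
Rounding up gives 5, 4, 4, 9, 5 = 27 seats, so the divisor must be adjusted.
With modified divisor 128.4: modified quotas Green 4.073, Red 3.022, Violet 3.279, Blue 7.227, Silver 3.972.
Rounding up: Green 5, Red 4, Violet 4, Blue 8, Silver 4 (total 25).
Violet receives 4.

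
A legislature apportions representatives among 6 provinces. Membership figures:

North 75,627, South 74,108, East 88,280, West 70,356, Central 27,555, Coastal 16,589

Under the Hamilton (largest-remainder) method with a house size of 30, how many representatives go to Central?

Standard divisor: 352515 ÷ 30 ≈ 11750.5.
Standard quotas: North 6.4361, South 6.3068, East 7.5129, West 5.9875, Central 2.3450, Coastal 1.4118.
Lower quotas: North 6, South 6, East 7, West 5, Central 2, Coastal 1 (sum 27, leaving 3 seats).
Remainders in descending order: West 0.9875, East 0.5129, North 0.4361, Coastal 0.4118, Central 0.3450, South 0.3068.
The surplus seats go to West, East, North.
Central receives 2.

2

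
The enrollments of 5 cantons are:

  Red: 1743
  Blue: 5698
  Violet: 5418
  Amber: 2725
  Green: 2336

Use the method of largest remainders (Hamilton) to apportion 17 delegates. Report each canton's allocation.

The standard divisor is 17920/17 ≈ 1054.118.
Standard quotas: Red 1.6535, Blue 5.4055, Violet 5.1398, Amber 2.5851, Green 2.2161.
Lower quotas: Red 1, Blue 5, Violet 5, Amber 2, Green 2 (sum 15, leaving 2 seats).
Remainders in descending order: Red 0.6535, Amber 0.5851, Blue 0.4055, Green 0.2161, Violet 0.1398.
Largest remainders: Red, Amber receive the extra seats.

Red 2, Blue 5, Violet 5, Amber 3, Green 2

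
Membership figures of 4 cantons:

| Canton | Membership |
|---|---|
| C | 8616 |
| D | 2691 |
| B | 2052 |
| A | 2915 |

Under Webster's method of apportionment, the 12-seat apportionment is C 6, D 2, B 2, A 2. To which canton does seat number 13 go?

C

Priority for the next seat is population ÷ (current seats + 0.5).
Priorities: C 1325.538, D 1076.400, B 820.800, A 1166.000.
Highest priority: C.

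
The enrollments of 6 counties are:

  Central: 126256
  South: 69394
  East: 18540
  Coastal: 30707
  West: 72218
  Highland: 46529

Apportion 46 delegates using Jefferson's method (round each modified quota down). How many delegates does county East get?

Standard divisor 363644/46 ≈ 7905.304; standard quotas: Central 15.971, South 8.778, East 2.345, Coastal 3.884, West 9.135, Highland 5.886.
Rounding down gives 15, 8, 2, 3, 9, 5 = 42 seats, so the divisor must be adjusted.
With modified divisor 7600: modified quotas Central 16.613, South 9.131, East 2.439, Coastal 4.040, West 9.502, Highland 6.122.
Rounding down: Central 16, South 9, East 2, Coastal 4, West 9, Highland 6 (total 46).
East receives 2.

2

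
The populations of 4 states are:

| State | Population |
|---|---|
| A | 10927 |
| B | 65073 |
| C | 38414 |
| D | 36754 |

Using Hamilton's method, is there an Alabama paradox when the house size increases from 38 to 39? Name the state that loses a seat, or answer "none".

At 38 seats: A 3, B 16, C 10, D 9.
At 39 seats: A 3, B 17, C 10, D 9.
No state's allocation decreased.

none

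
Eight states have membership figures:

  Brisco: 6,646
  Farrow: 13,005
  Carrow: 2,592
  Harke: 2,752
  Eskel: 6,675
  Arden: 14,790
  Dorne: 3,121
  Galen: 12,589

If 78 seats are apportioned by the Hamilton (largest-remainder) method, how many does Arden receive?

19

Standard divisor: 62170 ÷ 78 ≈ 797.051.
Standard quotas: Brisco 8.3382, Farrow 16.3164, Carrow 3.2520, Harke 3.4527, Eskel 8.3746, Arden 18.5559, Dorne 3.9157, Galen 15.7945.
Lower quotas: Brisco 8, Farrow 16, Carrow 3, Harke 3, Eskel 8, Arden 18, Dorne 3, Galen 15 (sum 74, leaving 4 seats).
Remainders in descending order: Dorne 0.9157, Galen 0.7945, Arden 0.5559, Harke 0.4527, Eskel 0.3746, Brisco 0.3382, Farrow 0.3164, Carrow 0.2520.
The surplus seats go to Dorne, Galen, Arden, Harke.
Arden receives 19.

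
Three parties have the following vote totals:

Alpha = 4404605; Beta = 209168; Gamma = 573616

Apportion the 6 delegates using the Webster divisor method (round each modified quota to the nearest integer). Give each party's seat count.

Standard divisor 5187389/6 ≈ 864564.833; standard quotas: Alpha 5.095, Beta 0.242, Gamma 0.663.
Rounding to the nearest integer gives Alpha 5, Beta 0, Gamma 1 — total 6, matching the house size, so no adjustment is needed.

Alpha 5, Beta 0, Gamma 1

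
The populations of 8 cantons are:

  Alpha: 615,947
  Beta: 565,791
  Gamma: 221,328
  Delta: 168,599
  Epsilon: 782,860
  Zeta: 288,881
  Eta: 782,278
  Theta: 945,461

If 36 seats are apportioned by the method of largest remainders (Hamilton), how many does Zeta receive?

The standard divisor is 4371145/36 ≈ 121420.694.
Standard quotas: Alpha 5.0728, Beta 4.6598, Gamma 1.8228, Delta 1.3886, Epsilon 6.4475, Zeta 2.3792, Eta 6.4427, Theta 7.7867.
Lower quotas: Alpha 5, Beta 4, Gamma 1, Delta 1, Epsilon 6, Zeta 2, Eta 6, Theta 7 (sum 32, leaving 4 seats).
Remainders in descending order: Gamma 0.8228, Theta 0.7867, Beta 0.6598, Epsilon 0.4475, Eta 0.4427, Delta 0.3886, Zeta 0.3792, Alpha 0.0728.
The surplus seats go to Gamma, Theta, Beta, Epsilon.
Zeta receives 2.

2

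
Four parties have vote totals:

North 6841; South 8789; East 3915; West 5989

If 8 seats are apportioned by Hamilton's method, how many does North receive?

The standard divisor is 25534/8 ≈ 3191.75.
Standard quotas: North 2.1433, South 2.7537, East 1.2266, West 1.8764.
Lower quotas: North 2, South 2, East 1, West 1 (sum 6, leaving 2 seats).
Remainders in descending order: West 0.8764, South 0.7537, East 0.2266, North 0.1433.
The surplus seats go to West, South.
North receives 2.

2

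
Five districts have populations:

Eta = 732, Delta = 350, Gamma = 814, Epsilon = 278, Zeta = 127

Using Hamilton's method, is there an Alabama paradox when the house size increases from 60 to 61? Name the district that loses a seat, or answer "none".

At 60 seats: Eta 19, Delta 9, Gamma 21, Epsilon 7, Zeta 4.
At 61 seats: Eta 20, Delta 9, Gamma 22, Epsilon 7, Zeta 3.
Zeta drops from 4 to 3.

Zeta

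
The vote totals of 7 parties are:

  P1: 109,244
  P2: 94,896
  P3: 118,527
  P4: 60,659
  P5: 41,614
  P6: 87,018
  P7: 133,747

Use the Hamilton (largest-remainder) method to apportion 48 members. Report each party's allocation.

Standard divisor: 645705 ÷ 48 ≈ 13452.188.
Standard quotas: P1 8.1209, P2 7.0543, P3 8.8110, P4 4.5092, P5 3.0935, P6 6.4687, P7 9.9424.
Lower quotas: P1 8, P2 7, P3 8, P4 4, P5 3, P6 6, P7 9 (sum 45, leaving 3 seats).
Remainders in descending order: P7 0.9424, P3 0.8110, P4 0.5092, P6 0.4687, P1 0.1209, P5 0.0935, P2 0.0543.
The surplus seats go to P7, P3, P4.

P1: 8, P2: 7, P3: 9, P4: 5, P5: 3, P6: 6, P7: 10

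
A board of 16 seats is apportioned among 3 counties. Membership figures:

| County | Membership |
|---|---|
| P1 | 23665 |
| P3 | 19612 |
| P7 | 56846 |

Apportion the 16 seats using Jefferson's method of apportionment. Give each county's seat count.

P1 4, P3 3, P7 9

Standard divisor 100123/16 ≈ 6257.688; standard quotas: P1 3.782, P3 3.134, P7 9.084.
Rounding down gives 3, 3, 9 = 15 seats, so the divisor must be adjusted.
With modified divisor 5800: modified quotas P1 4.080, P3 3.381, P7 9.801.
Rounding down: P1 4, P3 3, P7 9 (total 16).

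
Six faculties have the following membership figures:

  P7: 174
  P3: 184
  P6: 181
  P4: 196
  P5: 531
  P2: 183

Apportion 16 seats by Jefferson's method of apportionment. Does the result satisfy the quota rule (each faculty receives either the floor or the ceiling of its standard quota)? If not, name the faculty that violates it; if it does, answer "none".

Standard quotas: P7 1.921, P3 2.032, P6 1.999, P4 2.164, P5 5.863, P2 2.021.
Jefferson allocation: P7 2, P3 2, P6 2, P4 2, P5 6, P2 2.
Every allocation lies between the lower and upper quota.

none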